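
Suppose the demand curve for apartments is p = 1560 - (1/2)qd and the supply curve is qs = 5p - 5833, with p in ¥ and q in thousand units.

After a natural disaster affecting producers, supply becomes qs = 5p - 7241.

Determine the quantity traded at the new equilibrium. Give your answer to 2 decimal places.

159.71

Original equilibrium: 3120 - 2p = 5p - 5833 gives 8953 = 7p, so p = 1279 and q = 562.
The new curves are qd = 3120 - 2p (demand) and qs = 5p - 7241 (supply).
Equate the new curves: 3120 - 2p = 5p - 7241, giving 10361 = 7p, p = 10361/7 ≈ 1480.1429, q = 1118/7 ≈ 159.7143.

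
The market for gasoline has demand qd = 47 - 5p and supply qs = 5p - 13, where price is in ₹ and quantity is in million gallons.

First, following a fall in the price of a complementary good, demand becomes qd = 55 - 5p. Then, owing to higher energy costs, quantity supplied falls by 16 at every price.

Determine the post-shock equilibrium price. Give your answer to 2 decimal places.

8.40

Solve the original market: 47 - 5p = 5p - 13, hence p = 6 and q = 17.
The shock moves the curves to qd = 55 - 5p and qs = 5p - 29.
Equate the new curves: 55 - 5p = 5p - 29, giving 84 = 10p, p = 8.4, q = 13.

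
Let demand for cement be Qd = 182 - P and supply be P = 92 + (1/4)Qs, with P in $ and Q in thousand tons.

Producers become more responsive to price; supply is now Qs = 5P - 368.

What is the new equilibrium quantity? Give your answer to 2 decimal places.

90.33

Original equilibrium: 182 - P = 4P - 368 gives 550 = 5P, so P = 110 and Q = 72.
The shock moves the curves to Qd = 182 - P and Qs = 5P - 368.
Equate the new curves: 182 - P = 5P - 368, giving 550 = 6P, P = 275/3 ≈ 91.6667, Q = 271/3 ≈ 90.3333.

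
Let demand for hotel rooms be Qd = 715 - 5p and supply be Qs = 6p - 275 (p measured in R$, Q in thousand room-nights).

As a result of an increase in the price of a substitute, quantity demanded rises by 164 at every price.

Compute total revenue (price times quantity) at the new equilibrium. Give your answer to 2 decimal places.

37185.50

Solve the original market: 715 - 5p = 6p - 275, hence p = 90 and Q = 265.
The shock moves the curves to Qd = 879 - 5p and Qs = 6p - 275.
Setting them equal: 879 - 5p = 6p - 275 → 1154 = 11p, so p = 1154/11 ≈ 104.9091 and Q = 3899/11 ≈ 354.4545.
New expenditure = 104.9091 × 354.4545 = 37185.50.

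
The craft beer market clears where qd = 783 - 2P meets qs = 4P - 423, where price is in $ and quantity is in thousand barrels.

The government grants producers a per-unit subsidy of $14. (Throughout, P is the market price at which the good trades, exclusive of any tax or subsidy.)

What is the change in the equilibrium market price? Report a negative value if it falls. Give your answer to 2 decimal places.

Solve the original market: 783 - 2P = 4P - 423, hence P = 201 and q = 381.
Since sellers receive the price plus the subsidy, the effective supply curve becomes qs = 4P - 367.
New equilibrium: 783 - 2P = 4P - 367 ⇒ 1150 = 6P ⇒ P = 575/3 ≈ 191.6667, q = 1199/3 ≈ 399.6667.
ΔP = 191.6667 − 201 = -9.33.

-9.33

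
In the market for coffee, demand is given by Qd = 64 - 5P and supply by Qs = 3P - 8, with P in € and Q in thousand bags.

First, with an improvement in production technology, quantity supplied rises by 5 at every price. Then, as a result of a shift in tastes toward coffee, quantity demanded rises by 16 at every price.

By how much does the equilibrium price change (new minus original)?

+1.375

Original equilibrium: 64 - 5P = 3P - 8 gives 72 = 8P, so P = 9 and Q = 19.
The new curves are Qd = 80 - 5P (demand) and Qs = 3P - 3 (supply).
Setting them equal: 80 - 5P = 3P - 3 → 83 = 8P, so P = 10.375 and Q = 28.125.
ΔP = 10.375 − 9 = +1.375.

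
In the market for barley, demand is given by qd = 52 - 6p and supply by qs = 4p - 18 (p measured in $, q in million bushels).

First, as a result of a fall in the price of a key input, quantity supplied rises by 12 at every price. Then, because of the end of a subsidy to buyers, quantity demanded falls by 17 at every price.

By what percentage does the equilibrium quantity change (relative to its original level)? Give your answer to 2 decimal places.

Initially, 52 - 6p = 4p - 18, so 70 = 10p and p = 7, q = 10.
With the change applied: demand qd = 35 - 6p, supply qs = 4p - 6.
Clearing the new market: 35 - 6p = 4p - 6, so p = 4.1 and q = 10.4.
%Δq = (10.4 − 10) / 10 × 100 = +4.00%.

+4.00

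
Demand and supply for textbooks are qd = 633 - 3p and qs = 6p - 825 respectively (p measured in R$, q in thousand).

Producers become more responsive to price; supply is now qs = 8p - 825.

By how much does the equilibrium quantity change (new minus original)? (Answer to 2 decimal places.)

Initially, 633 - 3p = 6p - 825, so 1458 = 9p and p = 162, q = 147.
The shock moves the curves to qd = 633 - 3p and qs = 8p - 825.
New equilibrium: 633 - 3p = 8p - 825 ⇒ 1458 = 11p ⇒ p = 1458/11 ≈ 132.5455, q = 2589/11 ≈ 235.3636.
Δq = 235.3636 − 147 = +88.36.

+88.36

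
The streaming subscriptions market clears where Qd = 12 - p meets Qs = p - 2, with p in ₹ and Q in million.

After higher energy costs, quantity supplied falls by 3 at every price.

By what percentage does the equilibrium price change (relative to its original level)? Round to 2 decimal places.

+21.43

Initially, 12 - p = p - 2, so 14 = 2p and p = 7, Q = 5.
After the shift, demand is Qd = 12 - p and supply is Qs = p - 5.
New equilibrium: 12 - p = p - 5 ⇒ 17 = 2p ⇒ p = 8.5, Q = 3.5.
%Δp = (8.5 − 7) / 7 × 100 = +21.43%.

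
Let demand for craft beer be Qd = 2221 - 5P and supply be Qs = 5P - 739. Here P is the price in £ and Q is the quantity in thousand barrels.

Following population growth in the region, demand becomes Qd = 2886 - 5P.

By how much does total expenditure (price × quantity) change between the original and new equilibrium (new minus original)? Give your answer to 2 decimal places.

+169807.75

Initially, 2221 - 5P = 5P - 739, so 2960 = 10P and P = 296, Q = 741.
The shock moves the curves to Qd = 2886 - 5P and Qs = 5P - 739.
Equate the new curves: 2886 - 5P = 5P - 739, giving 3625 = 10P, P = 362.5, Q = 1073.5.
Expenditure moves from 296×741 = 219336 to 362.5×1073.5 = 389143.75; change = +169807.75.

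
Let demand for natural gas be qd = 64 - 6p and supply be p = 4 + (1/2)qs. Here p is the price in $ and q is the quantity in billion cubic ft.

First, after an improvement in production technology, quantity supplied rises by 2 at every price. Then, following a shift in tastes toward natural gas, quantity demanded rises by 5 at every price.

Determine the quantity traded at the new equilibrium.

12.75

Solve the original market: 64 - 6p = 2p - 8, hence p = 9 and q = 10.
The new curves are qd = 69 - 6p (demand) and qs = 2p - 6 (supply).
Equate the new curves: 69 - 6p = 2p - 6, giving 75 = 8p, p = 9.375, q = 12.75.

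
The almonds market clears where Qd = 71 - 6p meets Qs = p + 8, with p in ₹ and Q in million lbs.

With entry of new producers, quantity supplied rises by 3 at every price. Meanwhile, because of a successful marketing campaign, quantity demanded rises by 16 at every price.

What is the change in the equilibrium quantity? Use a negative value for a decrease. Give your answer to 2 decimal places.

+4.86

Original equilibrium: 71 - 6p = p + 8 gives 63 = 7p, so p = 9 and Q = 17.
After the shift, demand is Qd = 87 - 6p and supply is Qs = p + 11.
Clearing the new market: 87 - 6p = p + 11, so p = 76/7 ≈ 10.8571 and Q = 153/7 ≈ 21.8571.
ΔQ = 21.8571 − 17 = +4.86.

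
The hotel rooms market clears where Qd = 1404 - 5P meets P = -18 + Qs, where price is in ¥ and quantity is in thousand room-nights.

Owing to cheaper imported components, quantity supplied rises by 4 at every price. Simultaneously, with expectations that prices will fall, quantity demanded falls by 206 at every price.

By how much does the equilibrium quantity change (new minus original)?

Before the shock: 1404 - 5P = P + 18 ⇒ 1386 = 6P ⇒ P = 231, Q = 249.
After the shift, demand is Qd = 1198 - 5P and supply is Qs = P + 22.
Equate the new curves: 1198 - 5P = P + 22, giving 1176 = 6P, P = 196, Q = 218.
ΔQ = 218 − 249 = -31.

-31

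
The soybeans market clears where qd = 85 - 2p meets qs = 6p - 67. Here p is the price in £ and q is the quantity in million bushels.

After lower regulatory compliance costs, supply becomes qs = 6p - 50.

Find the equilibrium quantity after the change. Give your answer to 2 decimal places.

51.25

Solve the original market: 85 - 2p = 6p - 67, hence p = 19 and q = 47.
After the shift, demand is qd = 85 - 2p and supply is qs = 6p - 50.
Setting them equal: 85 - 2p = 6p - 50 → 135 = 8p, so p = 16.875 and q = 51.25.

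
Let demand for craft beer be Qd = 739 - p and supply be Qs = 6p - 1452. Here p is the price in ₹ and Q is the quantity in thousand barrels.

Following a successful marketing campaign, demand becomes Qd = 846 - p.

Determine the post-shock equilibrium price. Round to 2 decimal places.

Solve the original market: 739 - p = 6p - 1452, hence p = 313 and Q = 426.
With the change applied: demand Qd = 846 - p, supply Qs = 6p - 1452.
New equilibrium: 846 - p = 6p - 1452 ⇒ 2298 = 7p ⇒ p = 2298/7 ≈ 328.2857, Q = 3624/7 ≈ 517.7143.

328.29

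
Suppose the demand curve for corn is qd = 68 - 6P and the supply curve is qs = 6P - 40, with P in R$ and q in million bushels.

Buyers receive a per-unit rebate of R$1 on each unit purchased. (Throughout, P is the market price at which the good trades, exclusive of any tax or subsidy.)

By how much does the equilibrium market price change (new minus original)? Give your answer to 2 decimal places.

+0.50

Original equilibrium: 68 - 6P = 6P - 40 gives 108 = 12P, so P = 9 and q = 14.
Since buyers' out-of-pocket price is the market price minus the rebate, the effective demand curve becomes qd = 74 - 6P.
Setting them equal: 74 - 6P = 6P - 40 → 114 = 12P, so P = 9.5 and q = 17.
ΔP = 9.5 − 9 = +0.50.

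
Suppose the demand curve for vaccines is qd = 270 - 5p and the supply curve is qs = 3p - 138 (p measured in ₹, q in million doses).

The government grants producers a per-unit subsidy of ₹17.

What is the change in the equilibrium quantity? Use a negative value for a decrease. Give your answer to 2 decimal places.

Original equilibrium: 270 - 5p = 3p - 138 gives 408 = 8p, so p = 51 and q = 15.
Since sellers receive the price plus the subsidy, the effective supply curve becomes qs = 3p - 87.
Equate the new curves: 270 - 5p = 3p - 87, giving 357 = 8p, p = 44.625, q = 46.875.
Δq = 46.875 − 15 = +31.88.

+31.88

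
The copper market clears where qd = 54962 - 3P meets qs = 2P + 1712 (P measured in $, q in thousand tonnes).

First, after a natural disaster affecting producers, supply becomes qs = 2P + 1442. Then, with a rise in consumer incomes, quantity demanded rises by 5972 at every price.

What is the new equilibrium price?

Before the shock: 54962 - 3P = 2P + 1712 ⇒ 53250 = 5P ⇒ P = 10650, q = 23012.
After the shift, demand is qd = 60934 - 3P and supply is qs = 2P + 1442.
New equilibrium: 60934 - 3P = 2P + 1442 ⇒ 59492 = 5P ⇒ P = 11898.4, q = 25238.8.

11898.4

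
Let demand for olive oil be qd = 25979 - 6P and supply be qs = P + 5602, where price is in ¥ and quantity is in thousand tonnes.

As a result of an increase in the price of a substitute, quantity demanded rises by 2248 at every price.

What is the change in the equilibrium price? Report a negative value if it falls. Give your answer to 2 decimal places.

Before the shock: 25979 - 6P = P + 5602 ⇒ 20377 = 7P ⇒ P = 2911, q = 8513.
After the shift, demand is qd = 28227 - 6P and supply is qs = P + 5602.
Equate the new curves: 28227 - 6P = P + 5602, giving 22625 = 7P, P = 22625/7 ≈ 3232.1429, q = 61839/7 ≈ 8834.1429.
ΔP = 3232.1429 − 2911 = +321.14.

+321.14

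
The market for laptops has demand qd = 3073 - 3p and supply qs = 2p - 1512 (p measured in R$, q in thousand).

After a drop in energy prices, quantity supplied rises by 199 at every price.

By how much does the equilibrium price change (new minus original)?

-39.8

Initially, 3073 - 3p = 2p - 1512, so 4585 = 5p and p = 917, q = 322.
The shock moves the curves to qd = 3073 - 3p and qs = 2p - 1313.
Equate the new curves: 3073 - 3p = 2p - 1313, giving 4386 = 5p, p = 877.2, q = 441.4.
Δp = 877.2 − 917 = -39.8.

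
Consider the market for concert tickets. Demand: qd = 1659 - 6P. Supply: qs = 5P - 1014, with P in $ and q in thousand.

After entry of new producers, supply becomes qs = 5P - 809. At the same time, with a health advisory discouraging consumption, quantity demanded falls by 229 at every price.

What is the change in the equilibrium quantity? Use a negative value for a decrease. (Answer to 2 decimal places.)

+7.73

Original equilibrium: 1659 - 6P = 5P - 1014 gives 2673 = 11P, so P = 243 and q = 201.
The new curves are qd = 1430 - 6P (demand) and qs = 5P - 809 (supply).
Clearing the new market: 1430 - 6P = 5P - 809, so P = 2239/11 ≈ 203.5455 and q = 2296/11 ≈ 208.7273.
Δq = 208.7273 − 201 = +7.73.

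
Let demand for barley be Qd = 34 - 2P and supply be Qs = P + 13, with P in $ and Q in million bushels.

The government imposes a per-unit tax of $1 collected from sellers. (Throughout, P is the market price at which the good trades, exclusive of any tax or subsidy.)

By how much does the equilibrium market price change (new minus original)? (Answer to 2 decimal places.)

Original equilibrium: 34 - 2P = P + 13 gives 21 = 3P, so P = 7 and Q = 20.
Since sellers keep the price net of the tax, the effective supply curve becomes Qs = P + 12.
Equate the new curves: 34 - 2P = P + 12, giving 22 = 3P, P = 22/3 ≈ 7.3333, Q = 58/3 ≈ 19.3333.
ΔP = 7.3333 − 7 = +0.33.

+0.33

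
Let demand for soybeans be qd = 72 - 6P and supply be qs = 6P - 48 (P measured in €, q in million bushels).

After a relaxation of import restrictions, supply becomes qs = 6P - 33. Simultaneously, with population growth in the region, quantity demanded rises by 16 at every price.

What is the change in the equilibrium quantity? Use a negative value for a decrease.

Before the shock: 72 - 6P = 6P - 48 ⇒ 120 = 12P ⇒ P = 10, q = 12.
After the shift, demand is qd = 88 - 6P and supply is qs = 6P - 33.
Setting them equal: 88 - 6P = 6P - 33 → 121 = 12P, so P = 121/12 ≈ 10.0833 and q = 27.5.
Δq = 27.5 − 12 = +15.5.

+15.5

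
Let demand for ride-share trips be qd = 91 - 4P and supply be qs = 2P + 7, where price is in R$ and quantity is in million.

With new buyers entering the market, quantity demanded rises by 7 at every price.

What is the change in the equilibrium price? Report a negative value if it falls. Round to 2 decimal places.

Solve the original market: 91 - 4P = 2P + 7, hence P = 14 and q = 35.
With the change applied: demand qd = 98 - 4P, supply qs = 2P + 7.
Equate the new curves: 98 - 4P = 2P + 7, giving 91 = 6P, P = 91/6 ≈ 15.1667, q = 112/3 ≈ 37.3333.
ΔP = 15.1667 − 14 = +1.17.

+1.17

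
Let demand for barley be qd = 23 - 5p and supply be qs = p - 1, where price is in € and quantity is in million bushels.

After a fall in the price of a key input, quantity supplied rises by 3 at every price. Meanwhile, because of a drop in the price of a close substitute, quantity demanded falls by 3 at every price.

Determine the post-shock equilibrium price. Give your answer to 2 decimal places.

3.00

Original equilibrium: 23 - 5p = p - 1 gives 24 = 6p, so p = 4 and q = 3.
The shock moves the curves to qd = 20 - 5p and qs = p + 2.
Equate the new curves: 20 - 5p = p + 2, giving 18 = 6p, p = 3, q = 5.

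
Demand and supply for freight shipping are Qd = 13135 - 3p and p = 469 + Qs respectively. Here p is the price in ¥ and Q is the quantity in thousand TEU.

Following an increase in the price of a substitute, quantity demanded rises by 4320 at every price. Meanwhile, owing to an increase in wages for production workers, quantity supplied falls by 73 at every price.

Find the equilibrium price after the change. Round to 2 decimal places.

Solve the original market: 13135 - 3p = p - 469, hence p = 3401 and Q = 2932.
With the change applied: demand Qd = 17455 - 3p, supply Qs = p - 542.
Setting them equal: 17455 - 3p = p - 542 → 17997 = 4p, so p = 4499.25 and Q = 3957.25.

4499.25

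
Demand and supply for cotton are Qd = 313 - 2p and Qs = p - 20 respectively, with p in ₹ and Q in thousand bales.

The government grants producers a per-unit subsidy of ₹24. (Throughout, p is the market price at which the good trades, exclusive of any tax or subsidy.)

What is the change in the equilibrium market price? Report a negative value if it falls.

-8

Solve the original market: 313 - 2p = p - 20, hence p = 111 and Q = 91.
Since sellers receive the price plus the subsidy, the effective supply curve becomes Qs = p + 4.
New equilibrium: 313 - 2p = p + 4 ⇒ 309 = 3p ⇒ p = 103, Q = 107.
Δp = 103 − 111 = -8.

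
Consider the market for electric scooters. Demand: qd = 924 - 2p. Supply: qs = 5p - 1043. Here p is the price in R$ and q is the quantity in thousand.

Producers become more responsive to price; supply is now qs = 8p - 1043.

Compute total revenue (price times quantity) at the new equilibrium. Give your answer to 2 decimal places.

Initially, 924 - 2p = 5p - 1043, so 1967 = 7p and p = 281, q = 362.
The shock moves the curves to qd = 924 - 2p and qs = 8p - 1043.
Setting them equal: 924 - 2p = 8p - 1043 → 1967 = 10p, so p = 196.7 and q = 530.6.
New expenditure = 196.7 × 530.6 = 104369.02.

104369.02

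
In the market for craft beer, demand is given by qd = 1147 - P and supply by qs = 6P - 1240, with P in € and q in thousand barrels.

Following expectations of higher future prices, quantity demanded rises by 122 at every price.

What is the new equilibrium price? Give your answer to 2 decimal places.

Before the shock: 1147 - P = 6P - 1240 ⇒ 2387 = 7P ⇒ P = 341, q = 806.
The new curves are qd = 1269 - P (demand) and qs = 6P - 1240 (supply).
Setting them equal: 1269 - P = 6P - 1240 → 2509 = 7P, so P = 2509/7 ≈ 358.4286 and q = 6374/7 ≈ 910.5714.

358.43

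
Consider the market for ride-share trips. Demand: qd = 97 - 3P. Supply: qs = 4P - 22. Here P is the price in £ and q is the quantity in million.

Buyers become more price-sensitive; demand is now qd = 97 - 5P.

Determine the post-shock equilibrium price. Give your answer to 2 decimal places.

Initially, 97 - 3P = 4P - 22, so 119 = 7P and P = 17, q = 46.
After the shift, demand is qd = 97 - 5P and supply is qs = 4P - 22.
New equilibrium: 97 - 5P = 4P - 22 ⇒ 119 = 9P ⇒ P = 119/9 ≈ 13.2222, q = 278/9 ≈ 30.8889.

13.22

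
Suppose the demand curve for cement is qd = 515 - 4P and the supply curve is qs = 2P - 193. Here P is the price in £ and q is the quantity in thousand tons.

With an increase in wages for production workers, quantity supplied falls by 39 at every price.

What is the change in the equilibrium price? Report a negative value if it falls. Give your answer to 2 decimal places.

Initially, 515 - 4P = 2P - 193, so 708 = 6P and P = 118, q = 43.
The shock moves the curves to qd = 515 - 4P and qs = 2P - 232.
New equilibrium: 515 - 4P = 2P - 232 ⇒ 747 = 6P ⇒ P = 124.5, q = 17.
ΔP = 124.5 − 118 = +6.50.

+6.50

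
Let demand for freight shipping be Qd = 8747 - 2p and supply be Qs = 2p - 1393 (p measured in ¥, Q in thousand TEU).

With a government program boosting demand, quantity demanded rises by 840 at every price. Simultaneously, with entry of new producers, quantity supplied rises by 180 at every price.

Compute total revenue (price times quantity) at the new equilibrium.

11304900

Original equilibrium: 8747 - 2p = 2p - 1393 gives 10140 = 4p, so p = 2535 and Q = 3677.
After the shift, demand is Qd = 9587 - 2p and supply is Qs = 2p - 1213.
Equate the new curves: 9587 - 2p = 2p - 1213, giving 10800 = 4p, p = 2700, Q = 4187.
New expenditure = 2700 × 4187 = 11304900.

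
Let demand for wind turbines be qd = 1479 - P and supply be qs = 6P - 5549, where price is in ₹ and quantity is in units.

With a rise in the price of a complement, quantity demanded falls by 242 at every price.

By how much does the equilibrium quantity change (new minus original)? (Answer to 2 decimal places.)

-207.43

Original equilibrium: 1479 - P = 6P - 5549 gives 7028 = 7P, so P = 1004 and q = 475.
The shock moves the curves to qd = 1237 - P and qs = 6P - 5549.
Clearing the new market: 1237 - P = 6P - 5549, so P = 6786/7 ≈ 969.4286 and q = 1873/7 ≈ 267.5714.
Δq = 267.5714 − 475 = -207.43.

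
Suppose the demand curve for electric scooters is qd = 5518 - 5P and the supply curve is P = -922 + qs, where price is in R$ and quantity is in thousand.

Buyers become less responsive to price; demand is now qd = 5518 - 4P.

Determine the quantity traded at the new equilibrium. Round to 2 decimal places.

1841.20

Initially, 5518 - 5P = P + 922, so 4596 = 6P and P = 766, q = 1688.
The shock moves the curves to qd = 5518 - 4P and qs = P + 922.
Clearing the new market: 5518 - 4P = P + 922, so P = 919.2 and q = 1841.2.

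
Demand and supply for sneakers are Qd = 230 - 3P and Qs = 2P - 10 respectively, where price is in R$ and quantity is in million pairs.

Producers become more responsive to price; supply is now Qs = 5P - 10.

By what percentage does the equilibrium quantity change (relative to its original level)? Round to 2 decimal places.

Initially, 230 - 3P = 2P - 10, so 240 = 5P and P = 48, Q = 86.
With the change applied: demand Qd = 230 - 3P, supply Qs = 5P - 10.
New equilibrium: 230 - 3P = 5P - 10 ⇒ 240 = 8P ⇒ P = 30, Q = 140.
%ΔQ = (140 − 86) / 86 × 100 = +62.79%.

+62.79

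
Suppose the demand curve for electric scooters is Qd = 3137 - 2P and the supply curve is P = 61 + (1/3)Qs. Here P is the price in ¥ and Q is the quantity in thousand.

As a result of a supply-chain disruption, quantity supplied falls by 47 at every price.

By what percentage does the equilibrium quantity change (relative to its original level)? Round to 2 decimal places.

-1.04

Initially, 3137 - 2P = 3P - 183, so 3320 = 5P and P = 664, Q = 1809.
The shock moves the curves to Qd = 3137 - 2P and Qs = 3P - 230.
New equilibrium: 3137 - 2P = 3P - 230 ⇒ 3367 = 5P ⇒ P = 673.4, Q = 1790.2.
%ΔQ = (1790.2 − 1809) / 1809 × 100 = -1.04%.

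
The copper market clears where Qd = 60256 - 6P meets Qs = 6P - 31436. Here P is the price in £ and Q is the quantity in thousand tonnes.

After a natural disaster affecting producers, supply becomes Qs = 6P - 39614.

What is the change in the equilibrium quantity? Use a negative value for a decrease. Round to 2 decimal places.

-4089.00

Original equilibrium: 60256 - 6P = 6P - 31436 gives 91692 = 12P, so P = 7641 and Q = 14410.
The shock moves the curves to Qd = 60256 - 6P and Qs = 6P - 39614.
New equilibrium: 60256 - 6P = 6P - 39614 ⇒ 99870 = 12P ⇒ P = 8322.5, Q = 10321.
ΔQ = 10321 − 14410 = -4089.00.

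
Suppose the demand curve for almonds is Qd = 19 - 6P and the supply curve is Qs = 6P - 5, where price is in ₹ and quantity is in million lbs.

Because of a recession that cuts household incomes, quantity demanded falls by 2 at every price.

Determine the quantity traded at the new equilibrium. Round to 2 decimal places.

6.00

Before the shock: 19 - 6P = 6P - 5 ⇒ 24 = 12P ⇒ P = 2, Q = 7.
The shock moves the curves to Qd = 17 - 6P and Qs = 6P - 5.
Setting them equal: 17 - 6P = 6P - 5 → 22 = 12P, so P = 11/6 ≈ 1.8333 and Q = 6.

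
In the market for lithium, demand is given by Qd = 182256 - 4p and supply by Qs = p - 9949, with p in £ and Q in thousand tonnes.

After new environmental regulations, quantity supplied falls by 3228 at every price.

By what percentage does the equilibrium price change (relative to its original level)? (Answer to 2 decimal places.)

Original equilibrium: 182256 - 4p = p - 9949 gives 192205 = 5p, so p = 38441 and Q = 28492.
The shock moves the curves to Qd = 182256 - 4p and Qs = p - 13177.
Setting them equal: 182256 - 4p = p - 13177 → 195433 = 5p, so p = 39086.6 and Q = 25909.6.
%Δp = (39086.6 − 38441) / 38441 × 100 = +1.68%.

+1.68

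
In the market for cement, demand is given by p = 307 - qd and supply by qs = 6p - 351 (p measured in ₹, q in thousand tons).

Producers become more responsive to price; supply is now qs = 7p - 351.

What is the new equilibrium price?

82.25

Initially, 307 - p = 6p - 351, so 658 = 7p and p = 94, q = 213.
The shock moves the curves to qd = 307 - p and qs = 7p - 351.
Setting them equal: 307 - p = 7p - 351 → 658 = 8p, so p = 82.25 and q = 224.75.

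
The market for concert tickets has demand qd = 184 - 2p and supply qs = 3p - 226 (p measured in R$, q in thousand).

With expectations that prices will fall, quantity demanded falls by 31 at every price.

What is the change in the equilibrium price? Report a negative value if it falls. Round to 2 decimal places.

Solve the original market: 184 - 2p = 3p - 226, hence p = 82 and q = 20.
With the change applied: demand qd = 153 - 2p, supply qs = 3p - 226.
Clearing the new market: 153 - 2p = 3p - 226, so p = 75.8 and q = 1.4.
Δp = 75.8 − 82 = -6.20.

-6.20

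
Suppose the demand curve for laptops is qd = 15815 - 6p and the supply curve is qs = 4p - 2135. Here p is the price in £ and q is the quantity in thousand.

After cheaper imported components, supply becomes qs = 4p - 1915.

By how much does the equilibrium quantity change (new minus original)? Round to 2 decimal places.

+132.00

Original equilibrium: 15815 - 6p = 4p - 2135 gives 17950 = 10p, so p = 1795 and q = 5045.
The new curves are qd = 15815 - 6p (demand) and qs = 4p - 1915 (supply).
Clearing the new market: 15815 - 6p = 4p - 1915, so p = 1773 and q = 5177.
Δq = 5177 − 5045 = +132.00.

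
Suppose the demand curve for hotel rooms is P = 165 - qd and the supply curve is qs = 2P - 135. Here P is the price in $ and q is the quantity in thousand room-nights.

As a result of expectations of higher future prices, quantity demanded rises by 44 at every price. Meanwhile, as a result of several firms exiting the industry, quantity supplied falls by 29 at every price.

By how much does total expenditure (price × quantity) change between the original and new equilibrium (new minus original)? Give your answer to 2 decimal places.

+4026.89

Solve the original market: 165 - P = 2P - 135, hence P = 100 and q = 65.
The shock moves the curves to qd = 209 - P and qs = 2P - 164.
New equilibrium: 209 - P = 2P - 164 ⇒ 373 = 3P ⇒ P = 373/3 ≈ 124.3333, q = 254/3 ≈ 84.6667.
Expenditure moves from 100×65 = 6500 to 124.3333×84.6667 = 10526.8889; change = +4026.89.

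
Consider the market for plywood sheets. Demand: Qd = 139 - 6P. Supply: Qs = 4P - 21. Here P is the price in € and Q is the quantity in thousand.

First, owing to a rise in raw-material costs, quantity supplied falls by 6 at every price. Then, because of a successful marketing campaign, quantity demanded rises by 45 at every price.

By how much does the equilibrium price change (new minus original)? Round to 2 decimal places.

Before the shock: 139 - 6P = 4P - 21 ⇒ 160 = 10P ⇒ P = 16, Q = 43.
The new curves are Qd = 184 - 6P (demand) and Qs = 4P - 27 (supply).
New equilibrium: 184 - 6P = 4P - 27 ⇒ 211 = 10P ⇒ P = 21.1, Q = 57.4.
ΔP = 21.1 − 16 = +5.10.

+5.10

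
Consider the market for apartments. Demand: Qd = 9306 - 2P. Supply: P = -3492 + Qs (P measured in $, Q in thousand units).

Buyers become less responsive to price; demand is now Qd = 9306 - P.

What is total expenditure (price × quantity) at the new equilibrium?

Solve the original market: 9306 - 2P = P + 3492, hence P = 1938 and Q = 5430.
The shock moves the curves to Qd = 9306 - P and Qs = P + 3492.
Equate the new curves: 9306 - P = P + 3492, giving 5814 = 2P, P = 2907, Q = 6399.
New expenditure = 2907 × 6399 = 18601893.

18601893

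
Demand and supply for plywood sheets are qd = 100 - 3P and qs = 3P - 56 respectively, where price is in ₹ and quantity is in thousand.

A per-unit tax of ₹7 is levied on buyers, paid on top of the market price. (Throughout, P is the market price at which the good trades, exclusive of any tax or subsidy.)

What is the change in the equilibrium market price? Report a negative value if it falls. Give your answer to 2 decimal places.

-3.50

Before the shock: 100 - 3P = 3P - 56 ⇒ 156 = 6P ⇒ P = 26, q = 22.
Since buyers pay the price plus the tax, the effective demand curve becomes qd = 79 - 3P.
New equilibrium: 79 - 3P = 3P - 56 ⇒ 135 = 6P ⇒ P = 22.5, q = 11.5.
ΔP = 22.5 − 26 = -3.50.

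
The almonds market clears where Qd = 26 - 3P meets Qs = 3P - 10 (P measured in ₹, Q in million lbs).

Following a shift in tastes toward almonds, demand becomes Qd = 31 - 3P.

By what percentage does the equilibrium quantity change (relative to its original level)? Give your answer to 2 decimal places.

+31.25

Solve the original market: 26 - 3P = 3P - 10, hence P = 6 and Q = 8.
The new curves are Qd = 31 - 3P (demand) and Qs = 3P - 10 (supply).
Setting them equal: 31 - 3P = 3P - 10 → 41 = 6P, so P = 41/6 ≈ 6.8333 and Q = 10.5.
%ΔQ = (10.5 − 8) / 8 × 100 = +31.25%.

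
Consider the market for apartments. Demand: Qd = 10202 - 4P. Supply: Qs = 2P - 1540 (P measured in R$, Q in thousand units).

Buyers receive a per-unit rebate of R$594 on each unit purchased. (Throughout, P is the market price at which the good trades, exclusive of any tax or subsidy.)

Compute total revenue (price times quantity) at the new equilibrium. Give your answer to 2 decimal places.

Before the shock: 10202 - 4P = 2P - 1540 ⇒ 11742 = 6P ⇒ P = 1957, Q = 2374.
Since buyers' out-of-pocket price is the market price minus the rebate, the effective demand curve becomes Qd = 12578 - 4P.
Equate the new curves: 12578 - 4P = 2P - 1540, giving 14118 = 6P, P = 2353, Q = 3166.
New expenditure = 2353 × 3166 = 7449598.00.

7449598.00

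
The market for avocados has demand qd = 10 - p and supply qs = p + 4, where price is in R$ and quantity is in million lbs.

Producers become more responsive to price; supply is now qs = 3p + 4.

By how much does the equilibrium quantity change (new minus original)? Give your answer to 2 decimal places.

+1.50

Before the shock: 10 - p = p + 4 ⇒ 6 = 2p ⇒ p = 3, q = 7.
The new curves are qd = 10 - p (demand) and qs = 3p + 4 (supply).
Equate the new curves: 10 - p = 3p + 4, giving 6 = 4p, p = 1.5, q = 8.5.
Δq = 8.5 − 7 = +1.50.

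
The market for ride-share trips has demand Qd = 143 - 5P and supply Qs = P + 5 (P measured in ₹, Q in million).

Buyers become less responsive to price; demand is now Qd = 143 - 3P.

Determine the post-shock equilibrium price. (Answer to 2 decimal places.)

34.50

Before the shock: 143 - 5P = P + 5 ⇒ 138 = 6P ⇒ P = 23, Q = 28.
The shock moves the curves to Qd = 143 - 3P and Qs = P + 5.
Setting them equal: 143 - 3P = P + 5 → 138 = 4P, so P = 34.5 and Q = 39.5.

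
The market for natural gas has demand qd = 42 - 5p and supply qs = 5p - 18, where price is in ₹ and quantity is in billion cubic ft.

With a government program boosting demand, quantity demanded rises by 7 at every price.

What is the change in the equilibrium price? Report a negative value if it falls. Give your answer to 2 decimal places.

+0.70

Original equilibrium: 42 - 5p = 5p - 18 gives 60 = 10p, so p = 6 and q = 12.
With the change applied: demand qd = 49 - 5p, supply qs = 5p - 18.
Setting them equal: 49 - 5p = 5p - 18 → 67 = 10p, so p = 6.7 and q = 15.5.
Δp = 6.7 − 6 = +0.70.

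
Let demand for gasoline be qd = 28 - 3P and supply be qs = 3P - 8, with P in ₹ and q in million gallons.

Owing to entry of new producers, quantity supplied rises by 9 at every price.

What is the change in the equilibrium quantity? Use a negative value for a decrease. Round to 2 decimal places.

+4.50

Solve the original market: 28 - 3P = 3P - 8, hence P = 6 and q = 10.
The shock moves the curves to qd = 28 - 3P and qs = 3P + 1.
Clearing the new market: 28 - 3P = 3P + 1, so P = 4.5 and q = 14.5.
Δq = 14.5 − 10 = +4.50.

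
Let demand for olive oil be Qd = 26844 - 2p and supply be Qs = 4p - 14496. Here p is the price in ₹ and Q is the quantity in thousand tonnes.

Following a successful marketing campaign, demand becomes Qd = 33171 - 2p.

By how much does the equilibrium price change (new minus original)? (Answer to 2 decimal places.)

+1054.50

Initially, 26844 - 2p = 4p - 14496, so 41340 = 6p and p = 6890, Q = 13064.
After the shift, demand is Qd = 33171 - 2p and supply is Qs = 4p - 14496.
New equilibrium: 33171 - 2p = 4p - 14496 ⇒ 47667 = 6p ⇒ p = 7944.5, Q = 17282.
Δp = 7944.5 − 6890 = +1054.50.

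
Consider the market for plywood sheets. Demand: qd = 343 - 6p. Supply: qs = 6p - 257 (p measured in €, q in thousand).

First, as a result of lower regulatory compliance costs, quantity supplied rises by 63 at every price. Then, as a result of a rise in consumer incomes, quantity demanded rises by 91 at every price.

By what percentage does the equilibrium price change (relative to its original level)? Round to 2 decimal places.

Before the shock: 343 - 6p = 6p - 257 ⇒ 600 = 12p ⇒ p = 50, q = 43.
With the change applied: demand qd = 434 - 6p, supply qs = 6p - 194.
Clearing the new market: 434 - 6p = 6p - 194, so p = 157/3 ≈ 52.3333 and q = 120.
%Δp = (52.3333 − 50) / 50 × 100 = +4.67%.

+4.67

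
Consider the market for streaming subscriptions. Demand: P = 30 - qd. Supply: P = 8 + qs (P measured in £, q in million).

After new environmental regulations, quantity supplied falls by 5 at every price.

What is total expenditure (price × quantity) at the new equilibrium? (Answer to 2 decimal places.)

Original equilibrium: 30 - P = P - 8 gives 38 = 2P, so P = 19 and q = 11.
The shock moves the curves to qd = 30 - P and qs = P - 13.
Setting them equal: 30 - P = P - 13 → 43 = 2P, so P = 21.5 and q = 8.5.
New expenditure = 21.5 × 8.5 = 182.75.

182.75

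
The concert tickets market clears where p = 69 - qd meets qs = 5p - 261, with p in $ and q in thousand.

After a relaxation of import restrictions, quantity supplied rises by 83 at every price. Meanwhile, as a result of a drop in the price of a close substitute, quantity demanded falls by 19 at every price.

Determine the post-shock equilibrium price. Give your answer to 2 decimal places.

38.00

Solve the original market: 69 - p = 5p - 261, hence p = 55 and q = 14.
With the change applied: demand qd = 50 - p, supply qs = 5p - 178.
Clearing the new market: 50 - p = 5p - 178, so p = 38 and q = 12.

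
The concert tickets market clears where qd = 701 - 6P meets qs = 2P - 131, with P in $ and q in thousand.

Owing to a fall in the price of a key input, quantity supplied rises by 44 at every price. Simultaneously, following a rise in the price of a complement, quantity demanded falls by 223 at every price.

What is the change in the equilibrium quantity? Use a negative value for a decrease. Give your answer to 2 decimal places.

-22.75

Initially, 701 - 6P = 2P - 131, so 832 = 8P and P = 104, q = 77.
The shock moves the curves to qd = 478 - 6P and qs = 2P - 87.
Clearing the new market: 478 - 6P = 2P - 87, so P = 70.625 and q = 54.25.
Δq = 54.25 − 77 = -22.75.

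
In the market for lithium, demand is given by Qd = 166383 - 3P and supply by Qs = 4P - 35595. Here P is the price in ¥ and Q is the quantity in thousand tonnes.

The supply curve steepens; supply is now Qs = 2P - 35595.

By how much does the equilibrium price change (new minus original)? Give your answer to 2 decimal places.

Before the shock: 166383 - 3P = 4P - 35595 ⇒ 201978 = 7P ⇒ P = 28854, Q = 79821.
The new curves are Qd = 166383 - 3P (demand) and Qs = 2P - 35595 (supply).
New equilibrium: 166383 - 3P = 2P - 35595 ⇒ 201978 = 5P ⇒ P = 40395.6, Q = 45196.2.
ΔP = 40395.6 − 28854 = +11541.60.

+11541.60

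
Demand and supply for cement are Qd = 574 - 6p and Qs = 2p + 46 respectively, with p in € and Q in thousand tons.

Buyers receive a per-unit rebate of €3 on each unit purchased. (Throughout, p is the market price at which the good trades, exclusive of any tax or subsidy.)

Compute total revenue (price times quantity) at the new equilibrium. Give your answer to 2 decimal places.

Original equilibrium: 574 - 6p = 2p + 46 gives 528 = 8p, so p = 66 and Q = 178.
Since buyers' out-of-pocket price is the market price minus the rebate, the effective demand curve becomes Qd = 592 - 6p.
Equate the new curves: 592 - 6p = 2p + 46, giving 546 = 8p, p = 68.25, Q = 182.5.
New expenditure = 68.25 × 182.5 = 12455.63.

12455.63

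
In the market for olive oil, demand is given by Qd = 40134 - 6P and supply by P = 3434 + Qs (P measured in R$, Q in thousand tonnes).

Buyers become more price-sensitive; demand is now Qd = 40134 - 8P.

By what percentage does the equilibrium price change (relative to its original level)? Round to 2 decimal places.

Before the shock: 40134 - 6P = P - 3434 ⇒ 43568 = 7P ⇒ P = 6224, Q = 2790.
The shock moves the curves to Qd = 40134 - 8P and Qs = P - 3434.
New equilibrium: 40134 - 8P = P - 3434 ⇒ 43568 = 9P ⇒ P = 43568/9 ≈ 4840.8889, Q = 12662/9 ≈ 1406.8889.
%ΔP = (4840.8889 − 6224) / 6224 × 100 = -22.22%.

-22.22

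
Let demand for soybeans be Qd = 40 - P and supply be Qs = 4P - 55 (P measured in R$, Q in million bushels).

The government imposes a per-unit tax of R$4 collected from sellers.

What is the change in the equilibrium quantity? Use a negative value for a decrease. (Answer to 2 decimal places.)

Initially, 40 - P = 4P - 55, so 95 = 5P and P = 19, Q = 21.
Since sellers keep the price net of the tax, the effective supply curve becomes Qs = 4P - 71.
Setting them equal: 40 - P = 4P - 71 → 111 = 5P, so P = 22.2 and Q = 17.8.
ΔQ = 17.8 − 21 = -3.20.

-3.20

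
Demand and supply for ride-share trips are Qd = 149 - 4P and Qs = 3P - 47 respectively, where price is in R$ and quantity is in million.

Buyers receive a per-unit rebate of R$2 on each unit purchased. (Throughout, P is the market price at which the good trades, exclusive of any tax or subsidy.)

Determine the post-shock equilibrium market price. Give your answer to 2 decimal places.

29.14

Solve the original market: 149 - 4P = 3P - 47, hence P = 28 and Q = 37.
Since buyers' out-of-pocket price is the market price minus the rebate, the effective demand curve becomes Qd = 157 - 4P.
Setting them equal: 157 - 4P = 3P - 47 → 204 = 7P, so P = 204/7 ≈ 29.1429 and Q = 283/7 ≈ 40.4286.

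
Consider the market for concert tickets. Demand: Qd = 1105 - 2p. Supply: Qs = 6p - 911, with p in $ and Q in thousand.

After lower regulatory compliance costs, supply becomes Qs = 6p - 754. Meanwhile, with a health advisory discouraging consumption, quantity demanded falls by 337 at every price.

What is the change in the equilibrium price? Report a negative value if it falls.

-61.75

Initially, 1105 - 2p = 6p - 911, so 2016 = 8p and p = 252, Q = 601.
With the change applied: demand Qd = 768 - 2p, supply Qs = 6p - 754.
Equate the new curves: 768 - 2p = 6p - 754, giving 1522 = 8p, p = 190.25, Q = 387.5.
Δp = 190.25 − 252 = -61.75.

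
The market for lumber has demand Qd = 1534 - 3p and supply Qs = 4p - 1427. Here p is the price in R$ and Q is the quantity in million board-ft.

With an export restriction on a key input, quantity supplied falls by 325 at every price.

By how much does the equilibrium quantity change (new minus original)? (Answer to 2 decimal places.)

Solve the original market: 1534 - 3p = 4p - 1427, hence p = 423 and Q = 265.
After the shift, demand is Qd = 1534 - 3p and supply is Qs = 4p - 1752.
New equilibrium: 1534 - 3p = 4p - 1752 ⇒ 3286 = 7p ⇒ p = 3286/7 ≈ 469.4286, Q = 880/7 ≈ 125.7143.
ΔQ = 125.7143 − 265 = -139.29.

-139.29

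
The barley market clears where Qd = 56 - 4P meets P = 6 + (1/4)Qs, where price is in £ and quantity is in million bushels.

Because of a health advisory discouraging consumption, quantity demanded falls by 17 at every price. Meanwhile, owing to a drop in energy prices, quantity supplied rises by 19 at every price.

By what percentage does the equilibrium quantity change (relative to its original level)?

+6.25

Solve the original market: 56 - 4P = 4P - 24, hence P = 10 and Q = 16.
The shock moves the curves to Qd = 39 - 4P and Qs = 4P - 5.
Setting them equal: 39 - 4P = 4P - 5 → 44 = 8P, so P = 5.5 and Q = 17.
%ΔQ = (17 − 16) / 16 × 100 = +6.25%.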